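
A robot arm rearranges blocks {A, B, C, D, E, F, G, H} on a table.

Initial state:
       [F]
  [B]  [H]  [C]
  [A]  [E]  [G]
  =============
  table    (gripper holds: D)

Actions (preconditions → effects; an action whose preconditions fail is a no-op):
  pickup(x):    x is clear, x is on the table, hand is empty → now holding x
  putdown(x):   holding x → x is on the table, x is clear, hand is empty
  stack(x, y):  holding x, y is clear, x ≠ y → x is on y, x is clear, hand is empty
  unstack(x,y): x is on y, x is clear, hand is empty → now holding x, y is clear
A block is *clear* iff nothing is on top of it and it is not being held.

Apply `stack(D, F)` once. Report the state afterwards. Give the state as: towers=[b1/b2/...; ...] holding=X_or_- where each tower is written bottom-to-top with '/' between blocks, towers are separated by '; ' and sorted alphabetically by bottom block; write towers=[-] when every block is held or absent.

towers=[A/B; E/H/F/D; G/C] holding=-

before: towers=[A/B; E/H/F; G/C] holding=D
pre[stack(D, F)]: holding(D) ✓, clear(F) ✓, D≠F ✓
all met → apply stack(D, F)
after:  towers=[A/B; E/H/F/D; G/C] holding=-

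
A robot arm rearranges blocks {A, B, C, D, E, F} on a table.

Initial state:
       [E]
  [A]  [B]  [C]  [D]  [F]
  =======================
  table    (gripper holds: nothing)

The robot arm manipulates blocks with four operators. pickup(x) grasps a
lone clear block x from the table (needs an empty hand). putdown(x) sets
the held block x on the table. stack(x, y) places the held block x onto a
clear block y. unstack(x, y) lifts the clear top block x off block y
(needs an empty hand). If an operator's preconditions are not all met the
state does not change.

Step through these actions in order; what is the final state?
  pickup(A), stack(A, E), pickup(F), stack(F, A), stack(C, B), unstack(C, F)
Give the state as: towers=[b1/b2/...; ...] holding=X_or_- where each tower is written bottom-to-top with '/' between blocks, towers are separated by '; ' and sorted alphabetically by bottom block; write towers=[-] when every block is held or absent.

step 1 (pickup(A)): towers=[B/E; C; D; F] holding=A
step 2 (stack(A, E)): towers=[B/E/A; C; D; F] holding=-
step 3 (pickup(F)): towers=[B/E/A; C; D] holding=F
step 4 (stack(F, A)): towers=[B/E/A/F; C; D] holding=-
step 5 (stack(C, B)) [no-op]: towers=[B/E/A/F; C; D] holding=-
step 6 (unstack(C, F)) [no-op]: towers=[B/E/A/F; C; D] holding=-

towers=[B/E/A/F; C; D] holding=-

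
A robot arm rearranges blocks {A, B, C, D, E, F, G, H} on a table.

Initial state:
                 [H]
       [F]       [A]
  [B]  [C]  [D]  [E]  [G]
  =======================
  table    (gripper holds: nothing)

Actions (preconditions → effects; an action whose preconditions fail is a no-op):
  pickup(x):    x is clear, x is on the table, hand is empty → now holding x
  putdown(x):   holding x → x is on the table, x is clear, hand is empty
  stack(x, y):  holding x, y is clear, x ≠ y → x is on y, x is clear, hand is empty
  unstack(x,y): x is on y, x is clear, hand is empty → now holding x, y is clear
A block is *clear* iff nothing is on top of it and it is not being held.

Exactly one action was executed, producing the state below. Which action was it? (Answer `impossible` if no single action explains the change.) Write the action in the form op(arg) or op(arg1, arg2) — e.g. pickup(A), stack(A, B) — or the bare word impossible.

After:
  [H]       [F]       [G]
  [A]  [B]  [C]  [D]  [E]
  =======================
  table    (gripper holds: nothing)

target: towers=[A/H; B; C/F; D; E/G] holding=-
         pickup(G) → towers=[B; C/F; D; E/A/H] holding=G
     unstack(H, A) → towers=[B; C/F; D; E/A; G] holding=H
         pickup(B) → towers=[C/F; D; E/A/H; G] holding=B
     unstack(F, C) → towers=[B; C; D; E/A/H; G] holding=F
         pickup(D) → towers=[B; C/F; E/A/H; G] holding=D
none of the 5 applicable actions match → impossible

impossible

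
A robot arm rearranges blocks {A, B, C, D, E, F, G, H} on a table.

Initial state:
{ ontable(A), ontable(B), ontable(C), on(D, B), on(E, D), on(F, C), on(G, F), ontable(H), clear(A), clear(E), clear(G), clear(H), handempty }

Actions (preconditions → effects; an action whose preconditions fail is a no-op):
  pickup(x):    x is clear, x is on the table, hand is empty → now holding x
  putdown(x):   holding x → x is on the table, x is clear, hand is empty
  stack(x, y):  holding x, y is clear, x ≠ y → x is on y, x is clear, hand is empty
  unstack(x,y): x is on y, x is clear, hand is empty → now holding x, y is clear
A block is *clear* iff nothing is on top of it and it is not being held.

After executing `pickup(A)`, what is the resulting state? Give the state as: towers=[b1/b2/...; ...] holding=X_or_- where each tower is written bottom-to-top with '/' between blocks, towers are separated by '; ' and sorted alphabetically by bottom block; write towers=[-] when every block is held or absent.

before: towers=[A; B/D/E; C/F/G; H] holding=-
pre[pickup(A)]: clear(A) ✓, ontable(A) ✓, handempty ✓
all met → apply pickup(A)
after:  towers=[B/D/E; C/F/G; H] holding=A

towers=[B/D/E; C/F/G; H] holding=A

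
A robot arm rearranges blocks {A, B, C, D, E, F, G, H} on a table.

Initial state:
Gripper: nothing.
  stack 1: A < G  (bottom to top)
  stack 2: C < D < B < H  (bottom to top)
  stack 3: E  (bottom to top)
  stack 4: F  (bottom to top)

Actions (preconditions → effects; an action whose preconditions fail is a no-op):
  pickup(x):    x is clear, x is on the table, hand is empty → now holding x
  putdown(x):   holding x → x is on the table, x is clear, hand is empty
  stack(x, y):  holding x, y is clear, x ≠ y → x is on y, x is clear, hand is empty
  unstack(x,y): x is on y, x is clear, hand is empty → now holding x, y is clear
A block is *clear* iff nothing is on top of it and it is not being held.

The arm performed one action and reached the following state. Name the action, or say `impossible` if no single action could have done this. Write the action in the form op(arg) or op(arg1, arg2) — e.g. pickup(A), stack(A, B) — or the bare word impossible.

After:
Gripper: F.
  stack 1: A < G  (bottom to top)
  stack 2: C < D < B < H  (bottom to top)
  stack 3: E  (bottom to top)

pickup(F)

target: towers=[A/G; C/D/B/H; E] holding=F
     unstack(G, A) → towers=[A; C/D/B/H; E; F] holding=G
         pickup(E) → towers=[A/G; C/D/B/H; F] holding=E
     unstack(H, B) → towers=[A/G; C/D/B; E; F] holding=H
         pickup(F) → towers=[A/G; C/D/B/H; E] holding=F  ← match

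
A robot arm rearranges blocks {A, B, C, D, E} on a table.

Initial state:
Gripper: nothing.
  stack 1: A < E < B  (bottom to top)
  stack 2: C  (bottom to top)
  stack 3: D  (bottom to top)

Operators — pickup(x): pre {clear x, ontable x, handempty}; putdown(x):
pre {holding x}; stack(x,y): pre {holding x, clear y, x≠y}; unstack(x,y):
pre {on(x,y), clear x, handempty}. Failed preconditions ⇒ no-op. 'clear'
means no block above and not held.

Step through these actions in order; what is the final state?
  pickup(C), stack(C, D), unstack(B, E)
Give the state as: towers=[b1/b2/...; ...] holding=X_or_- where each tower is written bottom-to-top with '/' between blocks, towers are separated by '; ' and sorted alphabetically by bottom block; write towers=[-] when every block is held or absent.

step 1 (pickup(C)): towers=[A/E/B; D] holding=C
step 2 (stack(C, D)): towers=[A/E/B; D/C] holding=-
step 3 (unstack(B, E)): towers=[A/E; D/C] holding=B

towers=[A/E; D/C] holding=B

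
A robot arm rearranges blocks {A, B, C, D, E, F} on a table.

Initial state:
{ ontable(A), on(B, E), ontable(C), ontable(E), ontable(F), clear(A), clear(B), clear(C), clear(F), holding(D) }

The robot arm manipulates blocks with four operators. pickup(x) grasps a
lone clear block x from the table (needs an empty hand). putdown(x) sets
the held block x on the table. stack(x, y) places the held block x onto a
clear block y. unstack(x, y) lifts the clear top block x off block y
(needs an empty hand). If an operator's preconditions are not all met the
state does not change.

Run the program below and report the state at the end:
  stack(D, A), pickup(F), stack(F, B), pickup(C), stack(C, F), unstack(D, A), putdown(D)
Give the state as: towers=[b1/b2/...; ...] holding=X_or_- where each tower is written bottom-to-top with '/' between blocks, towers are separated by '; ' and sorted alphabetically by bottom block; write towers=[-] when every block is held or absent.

towers=[A; D; E/B/F/C] holding=-

step 1 (stack(D, A)): towers=[A/D; C; E/B; F] holding=-
step 2 (pickup(F)): towers=[A/D; C; E/B] holding=F
step 3 (stack(F, B)): towers=[A/D; C; E/B/F] holding=-
step 4 (pickup(C)): towers=[A/D; E/B/F] holding=C
step 5 (stack(C, F)): towers=[A/D; E/B/F/C] holding=-
step 6 (unstack(D, A)): towers=[A; E/B/F/C] holding=D
step 7 (putdown(D)): towers=[A; D; E/B/F/C] holding=-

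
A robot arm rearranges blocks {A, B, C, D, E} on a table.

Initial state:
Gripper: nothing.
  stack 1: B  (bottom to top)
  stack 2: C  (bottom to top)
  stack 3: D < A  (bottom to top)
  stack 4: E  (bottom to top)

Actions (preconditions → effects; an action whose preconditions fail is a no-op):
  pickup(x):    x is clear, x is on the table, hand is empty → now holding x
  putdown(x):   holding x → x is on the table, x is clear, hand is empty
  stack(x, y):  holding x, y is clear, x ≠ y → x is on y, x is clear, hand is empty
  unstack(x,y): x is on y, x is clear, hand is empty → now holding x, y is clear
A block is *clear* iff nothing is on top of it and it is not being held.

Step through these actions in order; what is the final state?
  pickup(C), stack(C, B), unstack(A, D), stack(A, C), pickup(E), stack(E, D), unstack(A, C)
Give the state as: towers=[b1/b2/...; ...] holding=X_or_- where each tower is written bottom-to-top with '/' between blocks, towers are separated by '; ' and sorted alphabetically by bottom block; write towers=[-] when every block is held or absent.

towers=[B/C; D/E] holding=A

step 1 (pickup(C)): towers=[B; D/A; E] holding=C
step 2 (stack(C, B)): towers=[B/C; D/A; E] holding=-
step 3 (unstack(A, D)): towers=[B/C; D; E] holding=A
step 4 (stack(A, C)): towers=[B/C/A; D; E] holding=-
step 5 (pickup(E)): towers=[B/C/A; D] holding=E
step 6 (stack(E, D)): towers=[B/C/A; D/E] holding=-
step 7 (unstack(A, C)): towers=[B/C; D/E] holding=A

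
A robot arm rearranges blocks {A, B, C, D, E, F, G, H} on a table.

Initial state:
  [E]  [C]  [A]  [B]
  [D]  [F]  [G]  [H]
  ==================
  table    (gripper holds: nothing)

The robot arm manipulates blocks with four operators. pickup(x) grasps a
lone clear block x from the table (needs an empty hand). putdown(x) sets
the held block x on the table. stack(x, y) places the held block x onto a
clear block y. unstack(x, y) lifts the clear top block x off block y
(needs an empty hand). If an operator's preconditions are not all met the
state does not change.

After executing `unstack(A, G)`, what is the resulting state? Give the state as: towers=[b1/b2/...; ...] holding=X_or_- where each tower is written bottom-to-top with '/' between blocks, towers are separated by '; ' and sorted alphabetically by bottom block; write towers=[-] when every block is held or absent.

before: towers=[D/E; F/C; G/A; H/B] holding=-
pre[unstack(A, G)]: on(A,G) ok, clear(A) ok, handempty ok
all met → apply unstack(A, G)
after:  towers=[D/E; F/C; G; H/B] holding=A

towers=[D/E; F/C; G; H/B] holding=A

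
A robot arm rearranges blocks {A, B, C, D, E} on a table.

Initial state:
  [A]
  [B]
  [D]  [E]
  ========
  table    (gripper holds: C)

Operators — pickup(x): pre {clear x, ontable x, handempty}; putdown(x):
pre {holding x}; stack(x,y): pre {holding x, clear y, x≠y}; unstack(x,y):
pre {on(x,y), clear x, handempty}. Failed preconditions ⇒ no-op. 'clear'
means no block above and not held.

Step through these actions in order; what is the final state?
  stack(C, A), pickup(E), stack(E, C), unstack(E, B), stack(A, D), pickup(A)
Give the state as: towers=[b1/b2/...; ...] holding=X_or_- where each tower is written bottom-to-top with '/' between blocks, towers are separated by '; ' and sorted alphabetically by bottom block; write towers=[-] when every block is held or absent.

towers=[D/B/A/C/E] holding=-

step 1 (stack(C, A)): towers=[D/B/A/C; E] holding=-
step 2 (pickup(E)): towers=[D/B/A/C] holding=E
step 3 (stack(E, C)): towers=[D/B/A/C/E] holding=-
step 4 (unstack(E, B)) [no-op]: towers=[D/B/A/C/E] holding=-
step 5 (stack(A, D)) [no-op]: towers=[D/B/A/C/E] holding=-
step 6 (pickup(A)) [no-op]: towers=[D/B/A/C/E] holding=-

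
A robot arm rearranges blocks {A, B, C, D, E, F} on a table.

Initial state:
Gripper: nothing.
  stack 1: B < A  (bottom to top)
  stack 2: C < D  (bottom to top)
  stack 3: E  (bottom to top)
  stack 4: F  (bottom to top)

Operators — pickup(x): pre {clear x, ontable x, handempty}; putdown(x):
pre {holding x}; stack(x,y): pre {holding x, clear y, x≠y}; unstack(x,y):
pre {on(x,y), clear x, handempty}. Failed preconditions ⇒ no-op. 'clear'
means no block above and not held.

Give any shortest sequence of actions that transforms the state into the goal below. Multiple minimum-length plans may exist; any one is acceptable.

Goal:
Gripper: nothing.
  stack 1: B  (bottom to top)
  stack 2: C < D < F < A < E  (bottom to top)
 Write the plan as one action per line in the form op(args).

pickup(F)
stack(F, D)
unstack(A, B)
stack(A, F)
pickup(E)
stack(E, A)

step 1 (pickup(F)): towers=[B/A; C/D; E] holding=F
step 2 (stack(F, D)): towers=[B/A; C/D/F; E] holding=-
step 3 (unstack(A, B)): towers=[B; C/D/F; E] holding=A
step 4 (stack(A, F)): towers=[B; C/D/F/A; E] holding=-
step 5 (pickup(E)): towers=[B; C/D/F/A] holding=E
step 6 (stack(E, A)): towers=[B; C/D/F/A/E] holding=-
goal check: towers=[B; C/D/F/A/E] holding=- — reached (length 6, optimal by BFS)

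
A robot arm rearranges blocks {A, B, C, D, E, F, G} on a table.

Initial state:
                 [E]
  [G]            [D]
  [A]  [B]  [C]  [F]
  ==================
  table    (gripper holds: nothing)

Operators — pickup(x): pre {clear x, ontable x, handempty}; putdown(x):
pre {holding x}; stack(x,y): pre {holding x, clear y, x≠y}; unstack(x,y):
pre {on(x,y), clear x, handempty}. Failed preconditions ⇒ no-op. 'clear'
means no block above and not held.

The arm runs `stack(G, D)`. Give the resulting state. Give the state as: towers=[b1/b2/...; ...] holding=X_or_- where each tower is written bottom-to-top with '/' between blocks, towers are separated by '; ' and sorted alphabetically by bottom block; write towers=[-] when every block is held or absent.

before: towers=[A/G; B; C; F/D/E] holding=-
pre[stack(G, D)]: holding(G) no, clear(D) no, G≠D yes
holding(G), clear(D) unmet → stack(G, D) is a no-op
after:  towers=[A/G; B; C; F/D/E] holding=-

towers=[A/G; B; C; F/D/E] holding=-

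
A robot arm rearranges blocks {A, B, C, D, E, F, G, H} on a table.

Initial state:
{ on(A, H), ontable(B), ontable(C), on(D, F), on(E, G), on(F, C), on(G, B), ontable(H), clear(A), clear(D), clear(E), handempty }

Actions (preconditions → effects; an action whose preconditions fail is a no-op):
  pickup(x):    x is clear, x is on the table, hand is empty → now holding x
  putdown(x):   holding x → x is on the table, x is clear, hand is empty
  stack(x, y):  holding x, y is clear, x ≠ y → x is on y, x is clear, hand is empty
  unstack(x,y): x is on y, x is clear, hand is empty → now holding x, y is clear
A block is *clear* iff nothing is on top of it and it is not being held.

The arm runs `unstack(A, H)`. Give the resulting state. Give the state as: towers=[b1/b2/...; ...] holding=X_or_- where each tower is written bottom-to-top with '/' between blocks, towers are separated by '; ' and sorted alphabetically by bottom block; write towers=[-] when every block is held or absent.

before: towers=[B/G/E; C/F/D; H/A] holding=-
pre[unstack(A, H)]: on(A,H) ✓, clear(A) ✓, handempty ✓
all met → apply unstack(A, H)
after:  towers=[B/G/E; C/F/D; H] holding=A

towers=[B/G/E; C/F/D; H] holding=A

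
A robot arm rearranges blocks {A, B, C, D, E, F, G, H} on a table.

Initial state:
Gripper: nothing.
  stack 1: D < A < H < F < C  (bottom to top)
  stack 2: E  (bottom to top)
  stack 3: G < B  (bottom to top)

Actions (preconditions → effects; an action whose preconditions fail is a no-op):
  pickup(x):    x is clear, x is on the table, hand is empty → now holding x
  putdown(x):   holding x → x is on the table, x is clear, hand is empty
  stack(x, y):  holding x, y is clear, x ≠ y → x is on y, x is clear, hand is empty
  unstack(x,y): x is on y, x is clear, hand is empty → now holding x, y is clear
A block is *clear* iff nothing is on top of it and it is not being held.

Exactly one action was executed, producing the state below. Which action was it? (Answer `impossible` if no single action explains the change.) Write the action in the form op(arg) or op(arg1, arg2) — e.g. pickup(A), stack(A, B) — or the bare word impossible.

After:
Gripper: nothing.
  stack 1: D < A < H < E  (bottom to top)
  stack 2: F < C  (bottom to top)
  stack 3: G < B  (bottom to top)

target: towers=[D/A/H/E; F/C; G/B] holding=-
         pickup(E) → towers=[D/A/H/F/C; G/B] holding=E
     unstack(B, G) → towers=[D/A/H/F/C; E; G] holding=B
     unstack(C, F) → towers=[D/A/H/F; E; G/B] holding=C
none of the 3 applicable actions match → impossible

impossible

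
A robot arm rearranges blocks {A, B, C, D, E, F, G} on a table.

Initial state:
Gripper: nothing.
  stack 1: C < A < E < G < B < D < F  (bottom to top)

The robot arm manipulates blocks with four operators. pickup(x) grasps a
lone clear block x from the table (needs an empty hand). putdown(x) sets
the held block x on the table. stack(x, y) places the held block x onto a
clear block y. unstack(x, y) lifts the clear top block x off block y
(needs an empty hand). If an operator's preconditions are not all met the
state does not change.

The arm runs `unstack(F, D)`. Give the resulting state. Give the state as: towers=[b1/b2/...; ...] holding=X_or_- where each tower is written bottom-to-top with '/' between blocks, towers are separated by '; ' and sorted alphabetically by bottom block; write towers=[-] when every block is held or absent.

before: towers=[C/A/E/G/B/D/F] holding=-
pre[unstack(F, D)]: on(F,D) yes, clear(F) yes, handempty yes
all met → apply unstack(F, D)
after:  towers=[C/A/E/G/B/D] holding=F

towers=[C/A/E/G/B/D] holding=F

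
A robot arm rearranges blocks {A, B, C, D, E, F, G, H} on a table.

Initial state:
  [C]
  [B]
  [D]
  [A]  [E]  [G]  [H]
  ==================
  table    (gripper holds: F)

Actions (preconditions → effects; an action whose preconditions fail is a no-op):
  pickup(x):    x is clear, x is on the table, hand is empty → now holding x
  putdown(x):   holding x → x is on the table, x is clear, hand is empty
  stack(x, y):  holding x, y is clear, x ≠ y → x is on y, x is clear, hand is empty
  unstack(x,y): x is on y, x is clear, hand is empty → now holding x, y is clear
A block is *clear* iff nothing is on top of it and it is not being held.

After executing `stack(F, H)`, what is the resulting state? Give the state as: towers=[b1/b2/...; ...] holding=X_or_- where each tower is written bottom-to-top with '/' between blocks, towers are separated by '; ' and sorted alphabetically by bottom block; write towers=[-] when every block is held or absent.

before: towers=[A/D/B/C; E; G; H] holding=F
pre[stack(F, H)]: holding(F) ✓, clear(H) ✓, F≠H ✓
all met → apply stack(F, H)
after:  towers=[A/D/B/C; E; G; H/F] holding=-

towers=[A/D/B/C; E; G; H/F] holding=-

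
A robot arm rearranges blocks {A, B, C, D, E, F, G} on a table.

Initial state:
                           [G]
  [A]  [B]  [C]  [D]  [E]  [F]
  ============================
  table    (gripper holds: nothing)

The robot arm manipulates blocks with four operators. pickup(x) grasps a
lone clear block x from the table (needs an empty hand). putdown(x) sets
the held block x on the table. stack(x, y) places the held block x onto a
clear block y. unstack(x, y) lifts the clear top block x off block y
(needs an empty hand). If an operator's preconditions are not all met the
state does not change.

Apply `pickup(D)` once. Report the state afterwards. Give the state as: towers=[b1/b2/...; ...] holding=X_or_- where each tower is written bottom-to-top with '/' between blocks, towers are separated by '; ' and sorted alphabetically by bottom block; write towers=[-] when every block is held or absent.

towers=[A; B; C; E; F/G] holding=D

before: towers=[A; B; C; D; E; F/G] holding=-
pre[pickup(D)]: clear(D) ✓, ontable(D) ✓, handempty ✓
all met → apply pickup(D)
after:  towers=[A; B; C; E; F/G] holding=D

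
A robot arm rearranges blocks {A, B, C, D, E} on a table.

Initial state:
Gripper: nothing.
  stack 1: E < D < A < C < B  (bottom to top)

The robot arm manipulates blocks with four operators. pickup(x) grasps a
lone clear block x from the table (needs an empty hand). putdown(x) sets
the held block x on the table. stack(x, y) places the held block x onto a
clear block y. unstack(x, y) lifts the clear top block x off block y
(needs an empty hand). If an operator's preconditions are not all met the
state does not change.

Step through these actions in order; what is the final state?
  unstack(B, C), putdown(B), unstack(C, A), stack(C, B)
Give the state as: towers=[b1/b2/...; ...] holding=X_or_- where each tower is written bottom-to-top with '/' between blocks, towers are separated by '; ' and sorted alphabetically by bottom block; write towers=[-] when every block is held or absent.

towers=[B/C; E/D/A] holding=-

step 1 (unstack(B, C)): towers=[E/D/A/C] holding=B
step 2 (putdown(B)): towers=[B; E/D/A/C] holding=-
step 3 (unstack(C, A)): towers=[B; E/D/A] holding=C
step 4 (stack(C, B)): towers=[B/C; E/D/A] holding=-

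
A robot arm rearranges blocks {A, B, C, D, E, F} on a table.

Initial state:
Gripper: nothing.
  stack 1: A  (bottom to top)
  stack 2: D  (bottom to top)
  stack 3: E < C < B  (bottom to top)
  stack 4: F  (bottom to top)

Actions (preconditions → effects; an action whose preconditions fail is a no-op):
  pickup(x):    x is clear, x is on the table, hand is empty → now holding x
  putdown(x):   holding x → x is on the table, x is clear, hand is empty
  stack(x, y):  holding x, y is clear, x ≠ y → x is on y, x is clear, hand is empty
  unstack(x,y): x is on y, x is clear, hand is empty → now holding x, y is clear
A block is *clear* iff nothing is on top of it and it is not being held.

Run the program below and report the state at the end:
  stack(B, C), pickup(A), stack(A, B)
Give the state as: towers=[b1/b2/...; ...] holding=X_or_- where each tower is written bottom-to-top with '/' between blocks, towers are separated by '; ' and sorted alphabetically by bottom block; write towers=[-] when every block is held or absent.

step 1 (stack(B, C)) [no-op]: towers=[A; D; E/C/B; F] holding=-
step 2 (pickup(A)): towers=[D; E/C/B; F] holding=A
step 3 (stack(A, B)): towers=[D; E/C/B/A; F] holding=-

towers=[D; E/C/B/A; F] holding=-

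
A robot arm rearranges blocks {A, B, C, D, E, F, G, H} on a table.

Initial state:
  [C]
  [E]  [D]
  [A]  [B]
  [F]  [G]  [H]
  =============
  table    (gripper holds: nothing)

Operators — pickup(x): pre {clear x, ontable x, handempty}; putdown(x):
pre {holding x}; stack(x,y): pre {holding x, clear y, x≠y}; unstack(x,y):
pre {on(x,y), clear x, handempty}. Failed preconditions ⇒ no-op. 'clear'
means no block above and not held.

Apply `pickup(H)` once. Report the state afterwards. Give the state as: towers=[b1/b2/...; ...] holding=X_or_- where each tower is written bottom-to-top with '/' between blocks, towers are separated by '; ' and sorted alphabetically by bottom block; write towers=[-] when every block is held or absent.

towers=[F/A/E/C; G/B/D] holding=H

before: towers=[F/A/E/C; G/B/D; H] holding=-
pre[pickup(H)]: clear(H) ok, ontable(H) ok, handempty ok
all met → apply pickup(H)
after:  towers=[F/A/E/C; G/B/D] holding=H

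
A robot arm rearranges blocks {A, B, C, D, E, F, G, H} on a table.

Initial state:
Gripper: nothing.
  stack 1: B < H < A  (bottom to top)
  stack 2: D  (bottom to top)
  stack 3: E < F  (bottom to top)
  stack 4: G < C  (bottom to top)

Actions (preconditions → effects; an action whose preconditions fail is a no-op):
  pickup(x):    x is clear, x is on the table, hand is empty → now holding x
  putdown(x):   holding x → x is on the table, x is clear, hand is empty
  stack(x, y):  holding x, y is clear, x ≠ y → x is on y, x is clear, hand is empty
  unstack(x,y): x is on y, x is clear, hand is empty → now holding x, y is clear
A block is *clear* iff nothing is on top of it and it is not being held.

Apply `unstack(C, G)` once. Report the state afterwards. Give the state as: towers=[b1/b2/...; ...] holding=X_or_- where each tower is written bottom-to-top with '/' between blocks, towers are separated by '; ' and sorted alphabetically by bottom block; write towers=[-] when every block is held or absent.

before: towers=[B/H/A; D; E/F; G/C] holding=-
pre[unstack(C, G)]: on(C,G) ok, clear(C) ok, handempty ok
all met → apply unstack(C, G)
after:  towers=[B/H/A; D; E/F; G] holding=C

towers=[B/H/A; D; E/F; G] holding=C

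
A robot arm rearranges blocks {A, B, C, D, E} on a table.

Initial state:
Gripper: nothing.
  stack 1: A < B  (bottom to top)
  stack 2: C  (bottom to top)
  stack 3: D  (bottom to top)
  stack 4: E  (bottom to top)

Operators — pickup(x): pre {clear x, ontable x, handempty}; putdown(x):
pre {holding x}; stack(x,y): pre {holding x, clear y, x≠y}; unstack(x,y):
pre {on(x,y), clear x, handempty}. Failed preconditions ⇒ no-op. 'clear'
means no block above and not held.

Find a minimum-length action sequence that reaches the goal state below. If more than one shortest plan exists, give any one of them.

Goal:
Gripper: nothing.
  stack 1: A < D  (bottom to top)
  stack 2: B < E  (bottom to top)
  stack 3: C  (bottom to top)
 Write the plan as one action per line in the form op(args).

unstack(B, A)
putdown(B)
pickup(D)
stack(D, A)
pickup(E)
stack(E, B)

step 1 (unstack(B, A)): towers=[A; C; D; E] holding=B
step 2 (putdown(B)): towers=[A; B; C; D; E] holding=-
step 3 (pickup(D)): towers=[A; B; C; E] holding=D
step 4 (stack(D, A)): towers=[A/D; B; C; E] holding=-
step 5 (pickup(E)): towers=[A/D; B; C] holding=E
step 6 (stack(E, B)): towers=[A/D; B/E; C] holding=-
goal check: towers=[A/D; B/E; C] holding=- — reached (length 6, optimal by BFS)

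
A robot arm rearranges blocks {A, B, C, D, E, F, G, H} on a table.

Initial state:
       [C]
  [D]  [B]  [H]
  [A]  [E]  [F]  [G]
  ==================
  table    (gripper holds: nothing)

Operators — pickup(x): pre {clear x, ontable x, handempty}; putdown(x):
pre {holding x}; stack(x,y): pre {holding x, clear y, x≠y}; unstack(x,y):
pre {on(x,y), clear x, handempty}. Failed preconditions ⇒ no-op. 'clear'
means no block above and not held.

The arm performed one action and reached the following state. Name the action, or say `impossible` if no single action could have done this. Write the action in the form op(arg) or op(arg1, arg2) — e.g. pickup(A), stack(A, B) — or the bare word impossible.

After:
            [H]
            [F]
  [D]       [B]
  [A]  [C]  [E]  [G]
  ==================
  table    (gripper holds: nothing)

target: towers=[A/D; C; E/B/F/H; G] holding=-
         pickup(G) → towers=[A/D; E/B/C; F/H] holding=G
     unstack(H, F) → towers=[A/D; E/B/C; F; G] holding=H
     unstack(D, A) → towers=[A; E/B/C; F/H; G] holding=D
     unstack(C, B) → towers=[A/D; E/B; F/H; G] holding=C
none of the 4 applicable actions match → impossible

impossible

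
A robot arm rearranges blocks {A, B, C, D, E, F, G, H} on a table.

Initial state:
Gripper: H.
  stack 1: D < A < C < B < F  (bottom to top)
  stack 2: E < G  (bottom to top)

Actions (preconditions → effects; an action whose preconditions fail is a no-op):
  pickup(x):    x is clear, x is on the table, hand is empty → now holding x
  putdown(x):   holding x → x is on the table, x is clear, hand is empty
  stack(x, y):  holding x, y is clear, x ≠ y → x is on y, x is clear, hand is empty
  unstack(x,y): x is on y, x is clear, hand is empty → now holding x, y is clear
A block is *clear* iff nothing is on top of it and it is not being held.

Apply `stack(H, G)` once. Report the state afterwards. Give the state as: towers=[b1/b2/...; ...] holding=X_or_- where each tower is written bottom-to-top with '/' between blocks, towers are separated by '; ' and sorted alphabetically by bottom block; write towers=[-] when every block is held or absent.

towers=[D/A/C/B/F; E/G/H] holding=-

before: towers=[D/A/C/B/F; E/G] holding=H
pre[stack(H, G)]: holding(H) ok, clear(G) ok, H≠G ok
all met → apply stack(H, G)
after:  towers=[D/A/C/B/F; E/G/H] holding=-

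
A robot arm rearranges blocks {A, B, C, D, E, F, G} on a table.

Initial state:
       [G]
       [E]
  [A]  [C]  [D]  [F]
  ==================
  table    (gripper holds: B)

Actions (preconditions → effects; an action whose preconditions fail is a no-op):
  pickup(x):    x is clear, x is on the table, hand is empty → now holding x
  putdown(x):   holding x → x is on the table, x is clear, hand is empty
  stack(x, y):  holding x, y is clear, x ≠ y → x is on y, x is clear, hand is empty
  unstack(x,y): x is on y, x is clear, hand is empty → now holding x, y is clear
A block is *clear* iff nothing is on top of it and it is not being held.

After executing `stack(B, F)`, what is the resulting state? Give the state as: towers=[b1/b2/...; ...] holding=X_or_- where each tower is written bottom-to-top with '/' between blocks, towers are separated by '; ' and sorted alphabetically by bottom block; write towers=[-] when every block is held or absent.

before: towers=[A; C/E/G; D; F] holding=B
pre[stack(B, F)]: holding(B) ok, clear(F) ok, B≠F ok
all met → apply stack(B, F)
after:  towers=[A; C/E/G; D; F/B] holding=-

towers=[A; C/E/G; D; F/B] holding=-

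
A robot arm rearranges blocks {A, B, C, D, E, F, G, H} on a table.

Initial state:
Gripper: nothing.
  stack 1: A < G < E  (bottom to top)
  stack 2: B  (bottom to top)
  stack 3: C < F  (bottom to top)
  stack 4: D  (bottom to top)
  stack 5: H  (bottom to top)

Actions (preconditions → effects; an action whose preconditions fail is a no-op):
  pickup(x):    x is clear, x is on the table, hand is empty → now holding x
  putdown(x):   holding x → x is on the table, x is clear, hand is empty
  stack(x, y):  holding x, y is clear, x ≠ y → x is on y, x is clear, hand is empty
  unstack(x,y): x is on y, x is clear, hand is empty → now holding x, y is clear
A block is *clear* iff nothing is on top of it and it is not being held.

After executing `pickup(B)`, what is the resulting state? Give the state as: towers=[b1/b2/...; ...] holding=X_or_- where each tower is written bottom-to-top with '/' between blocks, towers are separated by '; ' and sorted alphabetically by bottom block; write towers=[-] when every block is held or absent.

towers=[A/G/E; C/F; D; H] holding=B

before: towers=[A/G/E; B; C/F; D; H] holding=-
pre[pickup(B)]: clear(B) ✓, ontable(B) ✓, handempty ✓
all met → apply pickup(B)
after:  towers=[A/G/E; C/F; D; H] holding=B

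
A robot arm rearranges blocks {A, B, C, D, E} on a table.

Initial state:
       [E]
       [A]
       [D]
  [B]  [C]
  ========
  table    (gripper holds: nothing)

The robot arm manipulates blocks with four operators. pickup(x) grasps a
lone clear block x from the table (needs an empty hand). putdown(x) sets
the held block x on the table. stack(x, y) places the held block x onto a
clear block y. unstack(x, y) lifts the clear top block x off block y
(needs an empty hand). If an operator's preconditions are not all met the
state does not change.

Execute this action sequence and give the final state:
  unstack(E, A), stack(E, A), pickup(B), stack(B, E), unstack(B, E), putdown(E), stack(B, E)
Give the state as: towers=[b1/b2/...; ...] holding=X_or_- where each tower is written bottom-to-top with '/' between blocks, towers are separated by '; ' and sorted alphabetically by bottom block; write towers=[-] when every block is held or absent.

step 1 (unstack(E, A)): towers=[B; C/D/A] holding=E
step 2 (stack(E, A)): towers=[B; C/D/A/E] holding=-
step 3 (pickup(B)): towers=[C/D/A/E] holding=B
step 4 (stack(B, E)): towers=[C/D/A/E/B] holding=-
step 5 (unstack(B, E)): towers=[C/D/A/E] holding=B
step 6 (putdown(E)) [no-op]: towers=[C/D/A/E] holding=B
step 7 (stack(B, E)): towers=[C/D/A/E/B] holding=-

towers=[C/D/A/E/B] holding=-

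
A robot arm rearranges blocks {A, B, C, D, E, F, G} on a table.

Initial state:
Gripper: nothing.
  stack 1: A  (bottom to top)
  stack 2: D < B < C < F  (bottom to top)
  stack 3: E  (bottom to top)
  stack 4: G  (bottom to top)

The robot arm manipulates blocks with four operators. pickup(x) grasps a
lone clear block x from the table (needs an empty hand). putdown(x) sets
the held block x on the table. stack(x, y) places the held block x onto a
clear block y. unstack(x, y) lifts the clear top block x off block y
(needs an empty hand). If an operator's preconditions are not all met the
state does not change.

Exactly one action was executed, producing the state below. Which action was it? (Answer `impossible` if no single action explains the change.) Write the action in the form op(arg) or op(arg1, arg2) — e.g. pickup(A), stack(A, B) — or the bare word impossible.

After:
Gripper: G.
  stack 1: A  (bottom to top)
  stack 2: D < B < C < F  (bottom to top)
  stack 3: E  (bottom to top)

pickup(G)

target: towers=[A; D/B/C/F; E] holding=G
     unstack(F, C) → towers=[A; D/B/C; E; G] holding=F
         pickup(G) → towers=[A; D/B/C/F; E] holding=G  ← match
         pickup(A) → towers=[D/B/C/F; E; G] holding=A
         pickup(E) → towers=[A; D/B/C/F; G] holding=E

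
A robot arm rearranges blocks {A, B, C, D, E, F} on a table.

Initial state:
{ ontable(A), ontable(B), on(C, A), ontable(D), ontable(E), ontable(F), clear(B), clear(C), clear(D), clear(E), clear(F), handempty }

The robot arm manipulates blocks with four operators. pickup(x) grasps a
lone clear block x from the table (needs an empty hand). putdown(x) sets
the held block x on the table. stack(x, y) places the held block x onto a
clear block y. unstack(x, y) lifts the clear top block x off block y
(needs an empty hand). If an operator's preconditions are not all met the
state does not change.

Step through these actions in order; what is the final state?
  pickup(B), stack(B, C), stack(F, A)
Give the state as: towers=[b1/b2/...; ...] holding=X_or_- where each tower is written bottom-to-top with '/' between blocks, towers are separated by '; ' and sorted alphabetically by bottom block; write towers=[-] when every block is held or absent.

step 1 (pickup(B)): towers=[A/C; D; E; F] holding=B
step 2 (stack(B, C)): towers=[A/C/B; D; E; F] holding=-
step 3 (stack(F, A)) [no-op]: towers=[A/C/B; D; E; F] holding=-

towers=[A/C/B; D; E; F] holding=-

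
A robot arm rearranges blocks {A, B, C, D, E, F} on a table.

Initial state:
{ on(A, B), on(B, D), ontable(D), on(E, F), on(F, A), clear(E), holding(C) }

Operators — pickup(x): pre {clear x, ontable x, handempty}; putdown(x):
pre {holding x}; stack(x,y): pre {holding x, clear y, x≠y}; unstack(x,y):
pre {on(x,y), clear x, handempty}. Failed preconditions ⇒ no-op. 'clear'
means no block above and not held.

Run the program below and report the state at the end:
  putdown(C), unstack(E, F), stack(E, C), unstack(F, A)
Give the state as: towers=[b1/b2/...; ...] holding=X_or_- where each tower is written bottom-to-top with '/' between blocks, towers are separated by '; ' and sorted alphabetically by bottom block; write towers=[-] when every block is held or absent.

towers=[C/E; D/B/A] holding=F

step 1 (putdown(C)): towers=[C; D/B/A/F/E] holding=-
step 2 (unstack(E, F)): towers=[C; D/B/A/F] holding=E
step 3 (stack(E, C)): towers=[C/E; D/B/A/F] holding=-
step 4 (unstack(F, A)): towers=[C/E; D/B/A] holding=F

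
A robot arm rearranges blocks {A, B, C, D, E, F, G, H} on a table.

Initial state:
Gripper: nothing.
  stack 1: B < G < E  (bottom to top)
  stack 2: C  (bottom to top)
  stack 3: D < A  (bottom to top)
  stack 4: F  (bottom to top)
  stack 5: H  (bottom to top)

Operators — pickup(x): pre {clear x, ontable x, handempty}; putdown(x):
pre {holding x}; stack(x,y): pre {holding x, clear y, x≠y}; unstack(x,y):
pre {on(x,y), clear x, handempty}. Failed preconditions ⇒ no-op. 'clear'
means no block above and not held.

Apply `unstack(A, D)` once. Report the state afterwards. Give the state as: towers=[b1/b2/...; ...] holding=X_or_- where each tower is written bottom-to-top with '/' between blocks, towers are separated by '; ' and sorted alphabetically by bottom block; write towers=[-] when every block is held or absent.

before: towers=[B/G/E; C; D/A; F; H] holding=-
pre[unstack(A, D)]: on(A,D) ok, clear(A) ok, handempty ok
all met → apply unstack(A, D)
after:  towers=[B/G/E; C; D; F; H] holding=A

towers=[B/G/E; C; D; F; H] holding=A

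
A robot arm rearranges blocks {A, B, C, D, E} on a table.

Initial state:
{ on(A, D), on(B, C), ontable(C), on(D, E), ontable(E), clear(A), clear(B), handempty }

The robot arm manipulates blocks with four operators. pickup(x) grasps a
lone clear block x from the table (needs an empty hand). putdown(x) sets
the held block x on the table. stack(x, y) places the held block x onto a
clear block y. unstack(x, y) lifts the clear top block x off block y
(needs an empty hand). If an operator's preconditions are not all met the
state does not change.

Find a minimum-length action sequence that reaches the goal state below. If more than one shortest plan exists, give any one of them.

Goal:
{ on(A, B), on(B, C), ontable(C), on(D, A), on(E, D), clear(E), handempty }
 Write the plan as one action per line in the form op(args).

unstack(A, D)
stack(A, B)
unstack(D, E)
stack(D, A)
pickup(E)
stack(E, D)

step 1 (unstack(A, D)): towers=[C/B; E/D] holding=A
step 2 (stack(A, B)): towers=[C/B/A; E/D] holding=-
step 3 (unstack(D, E)): towers=[C/B/A; E] holding=D
step 4 (stack(D, A)): towers=[C/B/A/D; E] holding=-
step 5 (pickup(E)): towers=[C/B/A/D] holding=E
step 6 (stack(E, D)): towers=[C/B/A/D/E] holding=-
goal check: towers=[C/B/A/D/E] holding=- — reached (length 6, optimal by BFS)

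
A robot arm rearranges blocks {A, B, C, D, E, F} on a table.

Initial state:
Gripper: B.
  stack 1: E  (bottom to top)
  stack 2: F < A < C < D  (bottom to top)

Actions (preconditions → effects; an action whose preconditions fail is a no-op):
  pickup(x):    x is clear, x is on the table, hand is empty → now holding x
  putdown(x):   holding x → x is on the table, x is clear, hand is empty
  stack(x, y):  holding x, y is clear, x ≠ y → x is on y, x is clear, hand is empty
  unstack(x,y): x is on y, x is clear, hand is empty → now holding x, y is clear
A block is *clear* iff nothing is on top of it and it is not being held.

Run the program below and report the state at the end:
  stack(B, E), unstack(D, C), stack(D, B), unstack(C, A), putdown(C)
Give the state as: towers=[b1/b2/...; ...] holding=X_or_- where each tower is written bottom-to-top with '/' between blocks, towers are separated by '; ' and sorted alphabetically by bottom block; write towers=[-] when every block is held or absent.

towers=[C; E/B/D; F/A] holding=-

step 1 (stack(B, E)): towers=[E/B; F/A/C/D] holding=-
step 2 (unstack(D, C)): towers=[E/B; F/A/C] holding=D
step 3 (stack(D, B)): towers=[E/B/D; F/A/C] holding=-
step 4 (unstack(C, A)): towers=[E/B/D; F/A] holding=C
step 5 (putdown(C)): towers=[C; E/B/D; F/A] holding=-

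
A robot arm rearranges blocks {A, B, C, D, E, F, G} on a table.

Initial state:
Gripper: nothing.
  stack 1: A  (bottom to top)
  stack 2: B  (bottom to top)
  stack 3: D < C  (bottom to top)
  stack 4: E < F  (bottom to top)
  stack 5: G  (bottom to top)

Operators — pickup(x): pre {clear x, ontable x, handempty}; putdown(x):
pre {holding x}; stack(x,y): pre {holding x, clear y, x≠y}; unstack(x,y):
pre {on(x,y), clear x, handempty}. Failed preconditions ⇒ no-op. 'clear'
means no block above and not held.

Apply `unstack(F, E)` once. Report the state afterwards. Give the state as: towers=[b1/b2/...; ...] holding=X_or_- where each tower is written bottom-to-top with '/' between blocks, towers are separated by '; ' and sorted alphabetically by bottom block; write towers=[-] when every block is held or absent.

towers=[A; B; D/C; E; G] holding=F

before: towers=[A; B; D/C; E/F; G] holding=-
pre[unstack(F, E)]: on(F,E) ok, clear(F) ok, handempty ok
all met → apply unstack(F, E)
after:  towers=[A; B; D/C; E; G] holding=F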